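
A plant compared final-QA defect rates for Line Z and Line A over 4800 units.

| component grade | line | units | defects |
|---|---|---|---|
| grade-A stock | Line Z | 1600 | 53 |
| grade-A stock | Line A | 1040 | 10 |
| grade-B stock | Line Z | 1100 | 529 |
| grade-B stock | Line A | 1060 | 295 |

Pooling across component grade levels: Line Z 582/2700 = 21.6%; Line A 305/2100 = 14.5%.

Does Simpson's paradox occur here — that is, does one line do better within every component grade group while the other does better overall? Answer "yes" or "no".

no

Within each component grade level (grade-A stock 3.3% vs 1.0%; grade-B stock 48.1% vs 27.8%), Line A has the lower rate every time. Pooled: 21.6% vs 14.5% — Line A has the lower rate overall. They agree.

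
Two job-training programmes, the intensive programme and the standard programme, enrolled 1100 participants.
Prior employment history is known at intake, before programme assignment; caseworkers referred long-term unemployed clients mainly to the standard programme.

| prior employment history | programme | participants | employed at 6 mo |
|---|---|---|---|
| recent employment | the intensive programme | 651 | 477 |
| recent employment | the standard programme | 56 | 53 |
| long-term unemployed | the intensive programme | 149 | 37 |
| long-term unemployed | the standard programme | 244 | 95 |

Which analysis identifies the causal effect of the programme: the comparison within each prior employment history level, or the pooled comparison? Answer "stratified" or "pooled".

stratified

Prior employment history differs across programmes for reasons unrelated to any effect of the programme itself, and it separately predicts the outcome — a classic confounder. We must compare within prior employment history levels.
Within each level — recent employment: 73.3% vs 94.6%; long-term unemployed: 24.8% vs 38.9% — the standard programme is higher every time.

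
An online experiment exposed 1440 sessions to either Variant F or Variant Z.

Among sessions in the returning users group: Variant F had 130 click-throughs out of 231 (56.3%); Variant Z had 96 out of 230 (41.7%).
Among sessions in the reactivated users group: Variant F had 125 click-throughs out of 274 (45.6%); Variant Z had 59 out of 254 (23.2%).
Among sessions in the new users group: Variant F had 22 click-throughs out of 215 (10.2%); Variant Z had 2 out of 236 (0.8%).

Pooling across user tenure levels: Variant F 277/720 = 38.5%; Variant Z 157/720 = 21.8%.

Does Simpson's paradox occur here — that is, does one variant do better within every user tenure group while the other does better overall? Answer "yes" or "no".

no

Within each user tenure level (returning users 56.3% vs 41.7%; reactivated users 45.6% vs 23.2%; new users 10.2% vs 0.8%), Variant F has the higher rate every time. Pooled: 38.5% vs 21.8% — Variant F has the higher rate overall. They agree.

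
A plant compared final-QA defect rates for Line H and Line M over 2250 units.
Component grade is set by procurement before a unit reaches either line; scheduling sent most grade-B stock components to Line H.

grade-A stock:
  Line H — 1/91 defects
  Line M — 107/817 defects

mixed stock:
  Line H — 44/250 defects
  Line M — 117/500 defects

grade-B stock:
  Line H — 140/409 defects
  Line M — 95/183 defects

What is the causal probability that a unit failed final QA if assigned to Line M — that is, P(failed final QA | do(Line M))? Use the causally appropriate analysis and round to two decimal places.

0.27

Here component grade is a common cause — it drives both which line a case falls under and the outcome. The crude comparison mixes populations; the stratum-specific rates are the causally relevant ones.
Standardising Line M to the population component grade mix: 0.404·107/817 + 0.333·117/500 + 0.263·95/183 = 0.267.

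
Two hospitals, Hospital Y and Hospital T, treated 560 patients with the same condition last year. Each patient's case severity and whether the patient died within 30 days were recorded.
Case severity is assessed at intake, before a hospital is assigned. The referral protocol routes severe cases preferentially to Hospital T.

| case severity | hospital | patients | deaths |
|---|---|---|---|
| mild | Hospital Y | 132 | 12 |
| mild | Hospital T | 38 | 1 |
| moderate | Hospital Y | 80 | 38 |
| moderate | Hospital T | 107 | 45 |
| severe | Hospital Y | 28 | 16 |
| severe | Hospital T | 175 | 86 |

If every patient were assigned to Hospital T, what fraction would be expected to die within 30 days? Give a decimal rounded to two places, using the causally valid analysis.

Hospital T is lower inside every case severity stratum but Hospital Y is lower in aggregate. Whether to stratify depends on how case severity relates to the hospital.
Nothing the hospital does changes case severity; the imbalance is an allocation artefact. With case severity also predicting the outcome, the pooled figure is confounded, and the within-stratum comparison is the causal one.
Standardising Hospital T to the population case severity mix: 0.304·1/38 + 0.334·45/107 + 0.362·86/175 = 0.327.

0.33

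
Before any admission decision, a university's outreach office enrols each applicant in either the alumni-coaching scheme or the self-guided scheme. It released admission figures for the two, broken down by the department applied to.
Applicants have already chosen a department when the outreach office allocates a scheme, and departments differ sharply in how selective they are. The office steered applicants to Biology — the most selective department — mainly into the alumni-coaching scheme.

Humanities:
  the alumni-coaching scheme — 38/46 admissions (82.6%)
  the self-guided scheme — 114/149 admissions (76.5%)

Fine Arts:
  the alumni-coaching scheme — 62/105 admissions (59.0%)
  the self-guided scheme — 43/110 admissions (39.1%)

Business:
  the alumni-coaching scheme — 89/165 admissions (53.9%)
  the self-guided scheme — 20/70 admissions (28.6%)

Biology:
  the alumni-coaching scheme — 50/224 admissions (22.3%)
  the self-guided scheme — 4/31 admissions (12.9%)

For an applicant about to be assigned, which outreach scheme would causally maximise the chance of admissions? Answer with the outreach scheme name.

The stratified and pooled comparisons disagree (the alumni-coaching scheme wins within each department; the self-guided scheme wins overall), so the answer turns on the causal role of department.
Since department is a pre-existing factor (not a product of the outreach scheme) and it affects the outcome on its own, it is a confounder. The stratified rates, not the pooled rate, identify the causal effect.
Within each level — Humanities: 82.6% vs 76.5%; Fine Arts: 59.0% vs 39.1%; Business: 53.9% vs 28.6%; Biology: 22.3% vs 12.9% — the alumni-coaching scheme is higher every time.

the alumni-coaching scheme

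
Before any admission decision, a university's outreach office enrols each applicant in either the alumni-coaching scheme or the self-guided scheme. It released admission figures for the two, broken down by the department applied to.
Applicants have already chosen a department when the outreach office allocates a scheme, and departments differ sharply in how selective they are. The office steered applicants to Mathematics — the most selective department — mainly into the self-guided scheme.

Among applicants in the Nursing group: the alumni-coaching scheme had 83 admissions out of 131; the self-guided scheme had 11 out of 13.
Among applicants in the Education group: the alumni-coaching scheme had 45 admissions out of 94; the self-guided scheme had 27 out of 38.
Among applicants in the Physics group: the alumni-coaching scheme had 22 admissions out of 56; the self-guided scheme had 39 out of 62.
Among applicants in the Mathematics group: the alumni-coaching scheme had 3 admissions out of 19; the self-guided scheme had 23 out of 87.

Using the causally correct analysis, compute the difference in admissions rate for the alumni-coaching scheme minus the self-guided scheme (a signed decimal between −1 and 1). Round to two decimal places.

-0.20

The imbalance in department arose from how applicants were allocated, not from anything the outreach scheme did; and department independently affects the outcome. The pooled gap is confounded — condition on department.
Adjusting over the population distribution of department: 0.288·(0.634−0.846) + 0.264·(0.479−0.711) + 0.236·(0.393−0.629) + 0.212·(0.158−0.264) = -0.201.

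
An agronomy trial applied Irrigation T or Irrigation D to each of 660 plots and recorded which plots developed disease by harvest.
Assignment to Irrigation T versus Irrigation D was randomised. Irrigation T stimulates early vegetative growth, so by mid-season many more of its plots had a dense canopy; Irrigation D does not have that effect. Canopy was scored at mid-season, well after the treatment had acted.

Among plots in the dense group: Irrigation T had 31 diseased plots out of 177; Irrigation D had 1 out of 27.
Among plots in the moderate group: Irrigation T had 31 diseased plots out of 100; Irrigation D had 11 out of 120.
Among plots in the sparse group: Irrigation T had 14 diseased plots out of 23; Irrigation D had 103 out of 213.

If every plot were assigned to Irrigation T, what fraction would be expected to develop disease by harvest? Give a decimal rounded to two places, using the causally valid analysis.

Mid-season canopy is recorded after the irrigation and is itself shifted by it — it sits on the causal path from irrigation to outcome. Conditioning on a mediator would strip out part of the effect we want; the pooled comparison gives the total causal effect.
So P(outcome | do(Irrigation T)) is just the pooled rate for Irrigation T: 76/300 = 0.253.

0.25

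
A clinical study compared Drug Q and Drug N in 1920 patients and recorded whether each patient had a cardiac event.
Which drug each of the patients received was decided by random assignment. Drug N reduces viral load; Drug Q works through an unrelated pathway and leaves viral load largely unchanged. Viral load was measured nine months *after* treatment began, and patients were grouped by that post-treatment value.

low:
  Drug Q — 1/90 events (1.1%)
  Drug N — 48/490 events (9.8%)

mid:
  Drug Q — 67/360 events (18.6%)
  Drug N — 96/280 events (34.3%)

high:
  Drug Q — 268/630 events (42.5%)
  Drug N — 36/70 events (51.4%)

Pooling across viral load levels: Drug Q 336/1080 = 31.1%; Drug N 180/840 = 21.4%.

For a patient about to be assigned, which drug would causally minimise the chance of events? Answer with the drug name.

Viral load lies on the pathway drug → viral load → outcome, so adjusting for it blocks the indirect effect. For the total causal effect of drug, use the unadjusted pooled rates.
Pooled: Drug Q 31.1% vs Drug N 21.4%; Drug N is lower overall.

Drug N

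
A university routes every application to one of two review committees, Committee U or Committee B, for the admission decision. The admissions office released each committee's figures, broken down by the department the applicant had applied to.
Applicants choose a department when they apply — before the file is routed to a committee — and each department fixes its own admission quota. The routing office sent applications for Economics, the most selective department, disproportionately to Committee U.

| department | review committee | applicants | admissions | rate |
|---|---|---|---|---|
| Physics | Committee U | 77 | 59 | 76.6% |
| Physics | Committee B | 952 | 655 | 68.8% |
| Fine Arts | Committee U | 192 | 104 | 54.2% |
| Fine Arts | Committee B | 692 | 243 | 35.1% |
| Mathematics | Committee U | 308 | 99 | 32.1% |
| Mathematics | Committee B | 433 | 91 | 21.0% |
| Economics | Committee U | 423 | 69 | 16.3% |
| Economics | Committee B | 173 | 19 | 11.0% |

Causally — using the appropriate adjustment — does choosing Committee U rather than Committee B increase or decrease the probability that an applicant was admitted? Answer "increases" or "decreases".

increases

Committee U is higher inside every department stratum but Committee B is higher in aggregate. Whether to stratify depends on how department relates to the review committee.
Since department is a pre-existing factor (not a product of the review committee) and it affects the outcome on its own, it is a confounder. The stratified rates, not the pooled rate, identify the causal effect.
Within each level — Physics: 76.6% vs 68.8%; Fine Arts: 54.2% vs 35.1%; Mathematics: 32.1% vs 21.0%; Economics: 16.3% vs 11.0% — Committee U is higher every time.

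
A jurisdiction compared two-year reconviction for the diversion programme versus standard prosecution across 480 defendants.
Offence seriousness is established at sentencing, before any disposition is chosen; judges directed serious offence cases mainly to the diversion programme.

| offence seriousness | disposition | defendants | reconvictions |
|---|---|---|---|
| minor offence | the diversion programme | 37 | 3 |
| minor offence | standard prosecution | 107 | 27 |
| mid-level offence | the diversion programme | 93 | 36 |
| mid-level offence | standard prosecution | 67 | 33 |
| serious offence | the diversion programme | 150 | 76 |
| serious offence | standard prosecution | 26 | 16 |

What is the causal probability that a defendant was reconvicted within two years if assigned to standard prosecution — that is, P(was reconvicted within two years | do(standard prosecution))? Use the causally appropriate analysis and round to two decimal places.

Here offence seriousness is a common cause — it drives both which disposition a case falls under and the outcome. The crude comparison mixes populations; the stratum-specific rates are the causally relevant ones.
Standardising standard prosecution to the population offence seriousness mix: 0.300·27/107 + 0.333·33/67 + 0.367·16/26 = 0.466.

0.47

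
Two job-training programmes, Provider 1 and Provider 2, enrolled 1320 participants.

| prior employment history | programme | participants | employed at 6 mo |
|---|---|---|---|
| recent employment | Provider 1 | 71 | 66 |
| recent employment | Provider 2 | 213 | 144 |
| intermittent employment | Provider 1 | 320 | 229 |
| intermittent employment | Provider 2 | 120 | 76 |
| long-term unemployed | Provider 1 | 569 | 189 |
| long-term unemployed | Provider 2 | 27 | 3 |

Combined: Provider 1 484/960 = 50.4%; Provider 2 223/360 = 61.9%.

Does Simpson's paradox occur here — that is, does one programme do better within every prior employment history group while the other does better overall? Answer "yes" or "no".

Within each prior employment history level (recent employment 93.0% vs 67.6%; intermittent employment 71.6% vs 63.3%; long-term unemployed 33.2% vs 11.1%), Provider 1 has the higher rate every time. Pooled: 50.4% vs 61.9% — Provider 2 has the higher rate overall. The two comparisons disagree.

yes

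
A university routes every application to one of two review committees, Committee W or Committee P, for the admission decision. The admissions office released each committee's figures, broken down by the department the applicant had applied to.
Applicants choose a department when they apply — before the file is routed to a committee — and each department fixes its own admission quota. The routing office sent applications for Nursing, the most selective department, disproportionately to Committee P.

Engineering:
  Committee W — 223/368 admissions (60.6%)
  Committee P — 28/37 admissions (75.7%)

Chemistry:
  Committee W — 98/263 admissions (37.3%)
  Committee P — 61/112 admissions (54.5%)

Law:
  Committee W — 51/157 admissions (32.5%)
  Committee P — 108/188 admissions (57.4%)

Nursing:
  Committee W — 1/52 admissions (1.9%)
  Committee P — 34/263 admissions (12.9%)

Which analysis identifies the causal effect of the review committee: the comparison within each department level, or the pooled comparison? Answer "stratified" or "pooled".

Since department is a pre-existing factor (not a product of the review committee) and it affects the outcome on its own, it is a confounder. The stratified rates, not the pooled rate, identify the causal effect.
Within each level — Engineering: 60.6% vs 75.7%; Chemistry: 37.3% vs 54.5%; Law: 32.5% vs 57.4%; Nursing: 1.9% vs 12.9% — Committee P is higher every time.

stratified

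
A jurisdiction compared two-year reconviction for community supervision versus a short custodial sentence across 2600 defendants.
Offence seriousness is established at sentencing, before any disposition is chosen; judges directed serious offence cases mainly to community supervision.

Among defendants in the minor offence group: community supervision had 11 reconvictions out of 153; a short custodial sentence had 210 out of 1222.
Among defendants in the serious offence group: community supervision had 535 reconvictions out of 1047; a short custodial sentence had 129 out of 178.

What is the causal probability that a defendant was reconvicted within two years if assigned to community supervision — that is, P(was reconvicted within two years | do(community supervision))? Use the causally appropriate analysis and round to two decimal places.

Here offence seriousness is a common cause — it drives both which disposition a case falls under and the outcome. The crude comparison mixes populations; the stratum-specific rates are the causally relevant ones.
Standardising community supervision to the population offence seriousness mix: 0.529·11/153 + 0.471·535/1047 = 0.279.

0.28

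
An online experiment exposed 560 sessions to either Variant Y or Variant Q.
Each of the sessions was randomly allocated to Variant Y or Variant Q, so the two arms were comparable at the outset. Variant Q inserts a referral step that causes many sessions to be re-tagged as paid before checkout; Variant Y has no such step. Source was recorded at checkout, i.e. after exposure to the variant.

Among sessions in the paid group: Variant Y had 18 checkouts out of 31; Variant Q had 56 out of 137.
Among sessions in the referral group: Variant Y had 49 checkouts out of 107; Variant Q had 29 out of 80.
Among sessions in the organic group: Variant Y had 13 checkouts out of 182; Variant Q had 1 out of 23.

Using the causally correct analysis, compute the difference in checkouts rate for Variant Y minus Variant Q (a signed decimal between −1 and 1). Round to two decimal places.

-0.11

Because the variant influences traffic source, traffic source is a post-treatment mediator, not a confounder. Stratifying on it would bias the estimate; the causal effect is the crude pooled difference.
The causal difference is the pooled difference: 0.250 − 0.358 = -0.108.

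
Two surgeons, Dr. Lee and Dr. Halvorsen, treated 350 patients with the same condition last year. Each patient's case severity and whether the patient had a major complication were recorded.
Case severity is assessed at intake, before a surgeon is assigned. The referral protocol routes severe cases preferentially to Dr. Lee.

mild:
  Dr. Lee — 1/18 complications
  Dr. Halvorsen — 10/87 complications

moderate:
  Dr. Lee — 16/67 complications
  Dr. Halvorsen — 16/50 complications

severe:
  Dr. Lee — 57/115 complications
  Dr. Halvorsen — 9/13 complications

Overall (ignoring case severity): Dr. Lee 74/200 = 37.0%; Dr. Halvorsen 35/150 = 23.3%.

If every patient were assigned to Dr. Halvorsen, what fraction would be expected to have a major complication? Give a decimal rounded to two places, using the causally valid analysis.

0.39

Dr. Lee is lower inside every case severity stratum but Dr. Halvorsen is lower in aggregate. Whether to stratify depends on how case severity relates to the surgeon.
Since case severity is a pre-existing factor (not a product of the surgeon) and it affects the outcome on its own, it is a confounder. The stratified rates, not the pooled rate, identify the causal effect.
Standardising Dr. Halvorsen to the population case severity mix: 0.300·10/87 + 0.334·16/50 + 0.366·9/13 = 0.395.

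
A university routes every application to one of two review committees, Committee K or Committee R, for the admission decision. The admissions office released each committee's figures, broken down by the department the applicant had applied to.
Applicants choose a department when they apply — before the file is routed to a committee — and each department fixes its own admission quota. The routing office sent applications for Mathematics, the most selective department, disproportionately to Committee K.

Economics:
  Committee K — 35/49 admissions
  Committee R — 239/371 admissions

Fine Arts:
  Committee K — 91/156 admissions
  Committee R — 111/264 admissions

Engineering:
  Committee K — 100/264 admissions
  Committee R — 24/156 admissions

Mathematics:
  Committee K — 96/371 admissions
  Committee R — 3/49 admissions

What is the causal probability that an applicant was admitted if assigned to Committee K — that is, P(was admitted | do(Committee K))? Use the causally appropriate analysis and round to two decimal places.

0.48

Within every department level Committee K has the higher rate, yet pooled Committee R does — Simpson's reversal.
The imbalance in department arose from how applicants were allocated, not from anything the review committee did; and department independently affects the outcome. The pooled gap is confounded — condition on department.
Standardising Committee K to the population department mix: 0.250·35/49 + 0.250·91/156 + 0.250·100/264 + 0.250·96/371 = 0.484.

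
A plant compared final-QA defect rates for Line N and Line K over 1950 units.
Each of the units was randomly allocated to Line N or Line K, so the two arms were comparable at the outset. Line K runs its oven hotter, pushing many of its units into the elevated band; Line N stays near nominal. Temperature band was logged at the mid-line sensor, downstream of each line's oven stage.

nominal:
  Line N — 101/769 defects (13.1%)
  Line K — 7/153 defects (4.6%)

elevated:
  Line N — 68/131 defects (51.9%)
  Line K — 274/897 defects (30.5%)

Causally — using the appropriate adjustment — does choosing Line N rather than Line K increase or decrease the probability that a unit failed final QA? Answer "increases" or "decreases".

decreases

Within every in-process temperature band level Line K has the lower rate, yet pooled Line N does — Simpson's reversal.
In-process temperature band is downstream of the line. One should not condition on a consequence of treatment, so the overall rates are the right comparison.
Pooled: Line N 18.8% vs Line K 26.8%; Line N is lower overall.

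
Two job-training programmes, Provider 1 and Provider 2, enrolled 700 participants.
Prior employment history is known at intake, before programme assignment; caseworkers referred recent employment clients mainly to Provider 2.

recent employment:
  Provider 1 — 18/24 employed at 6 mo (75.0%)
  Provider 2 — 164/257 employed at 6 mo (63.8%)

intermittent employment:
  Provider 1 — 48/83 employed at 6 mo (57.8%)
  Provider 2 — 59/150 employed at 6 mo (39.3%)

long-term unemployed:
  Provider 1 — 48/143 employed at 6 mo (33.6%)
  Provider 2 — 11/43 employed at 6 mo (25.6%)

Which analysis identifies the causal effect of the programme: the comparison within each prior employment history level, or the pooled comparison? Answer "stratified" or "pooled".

Within every prior employment history level Provider 1 has the higher rate, yet pooled Provider 2 does — Simpson's reversal.
Prior employment history is set before the programme has any effect — it is not caused by the programme — and it independently drives the outcome. That makes it a confounder, so the causal comparison is within prior employment history levels.
Within each level — recent employment: 75.0% vs 63.8%; intermittent employment: 57.8% vs 39.3%; long-term unemployed: 33.6% vs 25.6% — Provider 1 is higher every time.

stratified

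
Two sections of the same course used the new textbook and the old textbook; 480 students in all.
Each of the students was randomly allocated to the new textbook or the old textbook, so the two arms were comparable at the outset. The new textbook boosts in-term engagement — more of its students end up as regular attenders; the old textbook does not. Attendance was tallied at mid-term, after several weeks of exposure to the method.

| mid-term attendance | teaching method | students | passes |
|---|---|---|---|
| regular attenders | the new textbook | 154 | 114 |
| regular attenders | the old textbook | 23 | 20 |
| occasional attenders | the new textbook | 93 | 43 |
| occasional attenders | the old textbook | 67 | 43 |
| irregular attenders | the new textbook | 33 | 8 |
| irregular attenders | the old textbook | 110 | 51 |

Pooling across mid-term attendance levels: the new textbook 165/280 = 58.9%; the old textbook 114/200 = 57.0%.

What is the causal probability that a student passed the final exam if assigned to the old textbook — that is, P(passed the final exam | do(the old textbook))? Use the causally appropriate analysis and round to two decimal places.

0.57

Mid-term attendance is downstream of the teaching method. One should not condition on a consequence of treatment, so the overall rates are the right comparison.
So P(outcome | do(the old textbook)) is just the pooled rate for the old textbook: 114/200 = 0.570.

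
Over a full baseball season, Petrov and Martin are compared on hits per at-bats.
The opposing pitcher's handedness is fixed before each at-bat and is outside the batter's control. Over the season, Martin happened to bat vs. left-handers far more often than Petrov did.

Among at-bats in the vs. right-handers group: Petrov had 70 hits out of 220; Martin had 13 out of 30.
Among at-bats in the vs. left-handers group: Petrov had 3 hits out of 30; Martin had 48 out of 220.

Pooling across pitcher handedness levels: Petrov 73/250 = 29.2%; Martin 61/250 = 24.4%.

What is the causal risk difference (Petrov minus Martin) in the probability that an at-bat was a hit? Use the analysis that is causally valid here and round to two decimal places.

Pitcher handedness differs across players for reasons unrelated to any effect of the player itself, and it separately predicts the outcome — a classic confounder. We must compare within pitcher handedness levels.
Adjusting over the population distribution of pitcher handedness: 0.500·(0.318−0.433) + 0.500·(0.100−0.218) = -0.117.

-0.12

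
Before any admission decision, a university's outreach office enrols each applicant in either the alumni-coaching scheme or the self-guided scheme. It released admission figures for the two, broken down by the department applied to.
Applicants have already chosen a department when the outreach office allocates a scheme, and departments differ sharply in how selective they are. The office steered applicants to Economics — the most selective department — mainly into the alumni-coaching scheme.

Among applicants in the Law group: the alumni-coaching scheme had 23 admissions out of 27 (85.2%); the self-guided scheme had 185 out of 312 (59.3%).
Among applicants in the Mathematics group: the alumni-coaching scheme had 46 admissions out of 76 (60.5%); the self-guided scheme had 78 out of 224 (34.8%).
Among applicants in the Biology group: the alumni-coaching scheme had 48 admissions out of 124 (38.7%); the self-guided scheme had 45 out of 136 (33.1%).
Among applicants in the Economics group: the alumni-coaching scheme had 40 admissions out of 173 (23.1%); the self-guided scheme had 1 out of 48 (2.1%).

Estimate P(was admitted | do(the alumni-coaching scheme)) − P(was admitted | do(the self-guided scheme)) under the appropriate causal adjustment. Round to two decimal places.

+0.20

Department satisfies the back-door criterion: it is not a descendant of the outreach scheme, and it blocks the spurious path from outreach scheme to outcome. Adjusting for it (i.e., using the within-department rates) gives the causal effect.
Adjusting over the population distribution of department: 0.303·(0.852−0.593) + 0.268·(0.605−0.348) + 0.232·(0.387−0.331) + 0.197·(0.231−0.021) = +0.202.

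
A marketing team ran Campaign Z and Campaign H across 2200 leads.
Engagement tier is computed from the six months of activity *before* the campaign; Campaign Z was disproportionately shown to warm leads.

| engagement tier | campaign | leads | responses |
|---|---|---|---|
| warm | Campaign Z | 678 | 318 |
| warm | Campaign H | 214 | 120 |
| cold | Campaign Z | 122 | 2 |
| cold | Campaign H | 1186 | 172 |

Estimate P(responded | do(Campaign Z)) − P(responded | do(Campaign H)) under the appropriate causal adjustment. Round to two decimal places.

Within every engagement tier level Campaign H has the higher rate, yet pooled Campaign Z does — Simpson's reversal.
Since engagement tier is a pre-existing factor (not a product of the campaign) and it affects the outcome on its own, it is a confounder. The stratified rates, not the pooled rate, identify the causal effect.
Adjusting over the population distribution of engagement tier: 0.405·(0.469−0.561) + 0.595·(0.016−0.145) = -0.114.

-0.11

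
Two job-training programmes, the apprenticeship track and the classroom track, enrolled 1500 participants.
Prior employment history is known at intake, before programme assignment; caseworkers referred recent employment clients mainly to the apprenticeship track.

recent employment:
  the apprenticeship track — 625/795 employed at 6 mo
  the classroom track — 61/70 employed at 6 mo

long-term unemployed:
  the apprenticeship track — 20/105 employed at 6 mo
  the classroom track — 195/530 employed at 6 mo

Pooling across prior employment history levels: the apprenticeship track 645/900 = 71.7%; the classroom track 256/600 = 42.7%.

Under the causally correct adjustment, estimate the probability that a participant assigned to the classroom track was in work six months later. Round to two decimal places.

The imbalance in prior employment history arose from how participants were allocated, not from anything the programme did; and prior employment history independently affects the outcome. The pooled gap is confounded — condition on prior employment history.
Standardising the classroom track to the population prior employment history mix: 0.577·61/70 + 0.423·195/530 = 0.658.

0.66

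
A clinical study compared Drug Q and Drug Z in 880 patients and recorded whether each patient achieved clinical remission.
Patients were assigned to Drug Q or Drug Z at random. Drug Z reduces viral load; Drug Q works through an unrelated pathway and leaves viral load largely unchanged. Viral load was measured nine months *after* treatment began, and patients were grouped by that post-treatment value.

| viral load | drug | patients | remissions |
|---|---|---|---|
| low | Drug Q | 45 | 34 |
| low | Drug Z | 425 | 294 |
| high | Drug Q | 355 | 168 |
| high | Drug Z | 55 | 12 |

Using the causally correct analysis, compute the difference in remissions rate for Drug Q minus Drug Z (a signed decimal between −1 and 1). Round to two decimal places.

Viral load is recorded after the drug and is itself shifted by it — it sits on the causal path from drug to outcome. Conditioning on a mediator would strip out part of the effect we want; the pooled comparison gives the total causal effect.
The causal difference is the pooled difference: 0.505 − 0.637 = -0.133.

-0.13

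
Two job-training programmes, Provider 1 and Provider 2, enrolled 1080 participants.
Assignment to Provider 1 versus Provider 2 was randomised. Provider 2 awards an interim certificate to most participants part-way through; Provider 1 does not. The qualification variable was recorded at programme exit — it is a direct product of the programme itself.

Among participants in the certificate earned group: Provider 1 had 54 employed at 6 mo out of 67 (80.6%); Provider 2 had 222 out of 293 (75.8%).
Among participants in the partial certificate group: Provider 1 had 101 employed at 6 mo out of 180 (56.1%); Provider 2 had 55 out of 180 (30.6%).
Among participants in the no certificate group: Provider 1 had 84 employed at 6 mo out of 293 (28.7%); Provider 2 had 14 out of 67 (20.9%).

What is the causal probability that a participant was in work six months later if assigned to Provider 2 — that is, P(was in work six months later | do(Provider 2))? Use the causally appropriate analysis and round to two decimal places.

The qualification attained during the programme-specific comparison favours Provider 1 throughout, but the pooled figures favour Provider 2. The question is whether to condition on qualification attained during the programme.
Qualification attained during the programme lies on the pathway programme → qualification attained during the programme → outcome, so adjusting for it blocks the indirect effect. For the total causal effect of programme, use the unadjusted pooled rates.
So P(outcome | do(Provider 2)) is just the pooled rate for Provider 2: 291/540 = 0.539.

0.54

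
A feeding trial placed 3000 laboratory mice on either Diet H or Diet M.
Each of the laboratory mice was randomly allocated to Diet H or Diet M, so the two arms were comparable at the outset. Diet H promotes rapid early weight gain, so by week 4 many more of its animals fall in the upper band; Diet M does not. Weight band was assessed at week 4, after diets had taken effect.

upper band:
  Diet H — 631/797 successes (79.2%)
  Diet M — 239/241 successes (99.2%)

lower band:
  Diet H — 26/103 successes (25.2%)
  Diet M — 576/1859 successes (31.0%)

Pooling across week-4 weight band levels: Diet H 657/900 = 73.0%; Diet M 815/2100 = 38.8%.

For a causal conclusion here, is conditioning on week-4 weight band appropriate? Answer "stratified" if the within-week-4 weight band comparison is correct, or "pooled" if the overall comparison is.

pooled

The stratified and pooled comparisons disagree (Diet M wins within each week-4 weight band; Diet H wins overall), so the answer turns on the causal role of week-4 weight band.
Week-4 weight band is recorded after the diet and is itself shifted by it — it sits on the causal path from diet to outcome. Conditioning on a mediator would strip out part of the effect we want; the pooled comparison gives the total causal effect.
Pooled: Diet H 73.0% vs Diet M 38.8%; Diet H is higher overall.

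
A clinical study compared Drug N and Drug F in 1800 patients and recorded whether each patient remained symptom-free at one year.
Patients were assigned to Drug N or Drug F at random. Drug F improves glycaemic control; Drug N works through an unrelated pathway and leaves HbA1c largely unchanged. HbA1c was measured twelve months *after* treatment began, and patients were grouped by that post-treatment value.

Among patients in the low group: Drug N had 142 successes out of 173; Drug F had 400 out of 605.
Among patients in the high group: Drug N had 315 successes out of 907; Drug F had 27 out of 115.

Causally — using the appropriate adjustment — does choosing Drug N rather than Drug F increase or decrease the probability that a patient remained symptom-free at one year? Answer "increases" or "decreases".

decreases

The stratified and pooled comparisons disagree (Drug N wins within each HbA1c; Drug F wins overall), so the answer turns on the causal role of HbA1c.
The distribution of HbA1c is itself part of what the drug does — it is an intermediate outcome. Holding it fixed would remove that part of the effect; the total effect is the pooled difference.
Pooled: Drug N 42.3% vs Drug F 59.3%; Drug F is higher overall.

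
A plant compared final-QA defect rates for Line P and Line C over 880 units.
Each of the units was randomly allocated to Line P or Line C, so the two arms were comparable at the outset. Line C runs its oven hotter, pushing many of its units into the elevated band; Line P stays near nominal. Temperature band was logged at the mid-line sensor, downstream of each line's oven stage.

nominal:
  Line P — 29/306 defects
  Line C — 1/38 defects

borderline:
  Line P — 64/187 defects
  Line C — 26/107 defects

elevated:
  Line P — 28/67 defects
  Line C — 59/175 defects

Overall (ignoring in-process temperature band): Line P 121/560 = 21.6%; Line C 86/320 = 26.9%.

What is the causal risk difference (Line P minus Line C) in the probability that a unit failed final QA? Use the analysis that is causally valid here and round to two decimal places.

The in-process temperature band-specific comparison favours Line C throughout, but the pooled figures favour Line P. The question is whether to condition on in-process temperature band.
In-process temperature band is downstream of the line. One should not condition on a consequence of treatment, so the overall rates are the right comparison.
The causal difference is the pooled difference: 0.216 − 0.269 = -0.053.

-0.05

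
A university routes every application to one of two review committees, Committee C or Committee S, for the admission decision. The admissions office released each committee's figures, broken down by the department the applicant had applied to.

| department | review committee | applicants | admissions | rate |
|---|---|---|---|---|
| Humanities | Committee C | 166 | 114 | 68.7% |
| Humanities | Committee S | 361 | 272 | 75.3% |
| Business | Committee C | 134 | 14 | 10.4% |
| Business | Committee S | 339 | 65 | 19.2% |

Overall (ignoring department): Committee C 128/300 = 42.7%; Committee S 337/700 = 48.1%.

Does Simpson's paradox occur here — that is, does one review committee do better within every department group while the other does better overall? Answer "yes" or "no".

no

Within each department level (Humanities 68.7% vs 75.3%; Business 10.4% vs 19.2%), Committee S has the higher rate every time. Pooled: 42.7% vs 48.1% — Committee S has the higher rate overall. They agree.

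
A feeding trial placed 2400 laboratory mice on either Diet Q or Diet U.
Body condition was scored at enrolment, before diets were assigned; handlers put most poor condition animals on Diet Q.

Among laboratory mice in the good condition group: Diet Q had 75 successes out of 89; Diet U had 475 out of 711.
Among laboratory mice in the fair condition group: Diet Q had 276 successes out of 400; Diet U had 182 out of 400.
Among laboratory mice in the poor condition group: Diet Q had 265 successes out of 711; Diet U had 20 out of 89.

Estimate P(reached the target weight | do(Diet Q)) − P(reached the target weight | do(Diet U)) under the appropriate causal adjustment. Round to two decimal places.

Diet Q is higher inside every starting body condition stratum but Diet U is higher in aggregate. Whether to stratify depends on how starting body condition relates to the diet.
Here starting body condition is a common cause — it drives both which diet a case falls under and the outcome. The crude comparison mixes populations; the stratum-specific rates are the causally relevant ones.
Adjusting over the population distribution of starting body condition: 0.333·(0.843−0.668) + 0.333·(0.690−0.455) + 0.333·(0.373−0.225) = +0.186.

+0.19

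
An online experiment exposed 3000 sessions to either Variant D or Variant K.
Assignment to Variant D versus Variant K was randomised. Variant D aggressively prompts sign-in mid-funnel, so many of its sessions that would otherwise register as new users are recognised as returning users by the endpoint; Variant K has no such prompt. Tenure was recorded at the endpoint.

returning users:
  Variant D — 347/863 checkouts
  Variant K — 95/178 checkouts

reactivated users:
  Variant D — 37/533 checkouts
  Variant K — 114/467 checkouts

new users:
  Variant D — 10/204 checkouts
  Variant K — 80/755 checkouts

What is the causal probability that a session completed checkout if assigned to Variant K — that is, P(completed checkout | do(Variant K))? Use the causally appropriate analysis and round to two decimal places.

User tenure is recorded after the variant and is itself shifted by it — it sits on the causal path from variant to outcome. Conditioning on a mediator would strip out part of the effect we want; the pooled comparison gives the total causal effect.
So P(outcome | do(Variant K)) is just the pooled rate for Variant K: 289/1400 = 0.206.

0.21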